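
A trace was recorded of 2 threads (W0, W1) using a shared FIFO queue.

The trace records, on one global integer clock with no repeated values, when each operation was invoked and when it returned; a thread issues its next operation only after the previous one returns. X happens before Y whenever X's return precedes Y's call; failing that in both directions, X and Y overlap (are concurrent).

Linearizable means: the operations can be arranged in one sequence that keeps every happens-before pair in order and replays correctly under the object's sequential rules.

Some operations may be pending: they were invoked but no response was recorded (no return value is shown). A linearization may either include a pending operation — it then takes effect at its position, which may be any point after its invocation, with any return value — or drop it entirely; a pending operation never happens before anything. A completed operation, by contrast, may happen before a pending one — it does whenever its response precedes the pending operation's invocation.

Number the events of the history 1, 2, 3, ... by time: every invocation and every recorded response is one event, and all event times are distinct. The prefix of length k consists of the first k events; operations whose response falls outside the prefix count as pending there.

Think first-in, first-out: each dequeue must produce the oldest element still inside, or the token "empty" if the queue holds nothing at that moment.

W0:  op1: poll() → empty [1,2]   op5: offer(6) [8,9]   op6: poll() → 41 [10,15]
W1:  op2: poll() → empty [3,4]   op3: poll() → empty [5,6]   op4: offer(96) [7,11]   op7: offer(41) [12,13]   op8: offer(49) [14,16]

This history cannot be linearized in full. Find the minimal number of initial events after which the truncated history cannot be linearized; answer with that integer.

one valid order for events 1..14 is op1, op2, op3, op4, op5, op6, op7:
after step 1 (op1 poll() → empty): queue <>
after step 2 (op2 poll() → empty): queue <>
after step 3 (op3 poll() → empty): queue <>
after step 4 (op4 offer(96)): queue <96>
after step 5 (op5 offer(6)): queue <96,6>
after step 6 (op6 poll() (pending, included)): queue <6>
after step 7 (op7 offer(41)): queue <6,41>
include event 15 — op6 responding at 15 — and every candidate order breaks
completion choices over the 1 pending operation (op8) were checked; none helps
e.g. op1, op2, op3, op4, op5, op6, op7 (pending dropped): illegal at step 6, since op6 poll() → 41 cannot apply there
e.g. op1, op2, op3, op4, op5, op7, op6 (pending dropped): illegal at step 7, since op6 poll() → 41 cannot apply there

15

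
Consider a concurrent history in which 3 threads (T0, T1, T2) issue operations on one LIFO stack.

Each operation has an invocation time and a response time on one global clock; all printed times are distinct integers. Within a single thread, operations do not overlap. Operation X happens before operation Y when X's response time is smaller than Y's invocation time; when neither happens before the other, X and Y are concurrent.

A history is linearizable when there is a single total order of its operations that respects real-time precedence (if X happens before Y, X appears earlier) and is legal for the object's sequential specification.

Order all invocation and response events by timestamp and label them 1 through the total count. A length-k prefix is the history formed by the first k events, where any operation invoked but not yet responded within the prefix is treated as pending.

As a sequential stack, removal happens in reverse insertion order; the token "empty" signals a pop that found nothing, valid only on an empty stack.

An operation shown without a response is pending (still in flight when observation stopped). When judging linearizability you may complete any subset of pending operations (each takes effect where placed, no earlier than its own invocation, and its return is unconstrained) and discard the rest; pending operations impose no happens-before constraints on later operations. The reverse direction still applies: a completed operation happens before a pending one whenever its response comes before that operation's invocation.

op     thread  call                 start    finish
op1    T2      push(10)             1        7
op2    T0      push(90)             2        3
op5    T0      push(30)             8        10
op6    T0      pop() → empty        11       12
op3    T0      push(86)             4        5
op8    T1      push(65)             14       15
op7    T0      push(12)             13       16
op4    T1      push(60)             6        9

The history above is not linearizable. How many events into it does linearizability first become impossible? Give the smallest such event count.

12

events 1..11 are linearizable; a witness order is op1, op2, op3, op4, op5:
step 1: op1 push(10) — stack <10>
step 2: op2 push(90) — stack <10,90>
step 3: op3 push(86) — stack <10,90,86>
step 4: op4 push(60) — stack <10,90,86,60>
step 5: op5 push(30) — stack <10,90,86,60,30>
once event 12 joins (op6's response, time 12), exhaustive search finds no witness
e.g. op1, op2, op3, op4, op5, op6: illegal at step 6, since op6 pop() → empty cannot apply there
e.g. op1, op2, op3, op5, op4, op6: illegal at step 6, since op6 pop() → empty cannot apply there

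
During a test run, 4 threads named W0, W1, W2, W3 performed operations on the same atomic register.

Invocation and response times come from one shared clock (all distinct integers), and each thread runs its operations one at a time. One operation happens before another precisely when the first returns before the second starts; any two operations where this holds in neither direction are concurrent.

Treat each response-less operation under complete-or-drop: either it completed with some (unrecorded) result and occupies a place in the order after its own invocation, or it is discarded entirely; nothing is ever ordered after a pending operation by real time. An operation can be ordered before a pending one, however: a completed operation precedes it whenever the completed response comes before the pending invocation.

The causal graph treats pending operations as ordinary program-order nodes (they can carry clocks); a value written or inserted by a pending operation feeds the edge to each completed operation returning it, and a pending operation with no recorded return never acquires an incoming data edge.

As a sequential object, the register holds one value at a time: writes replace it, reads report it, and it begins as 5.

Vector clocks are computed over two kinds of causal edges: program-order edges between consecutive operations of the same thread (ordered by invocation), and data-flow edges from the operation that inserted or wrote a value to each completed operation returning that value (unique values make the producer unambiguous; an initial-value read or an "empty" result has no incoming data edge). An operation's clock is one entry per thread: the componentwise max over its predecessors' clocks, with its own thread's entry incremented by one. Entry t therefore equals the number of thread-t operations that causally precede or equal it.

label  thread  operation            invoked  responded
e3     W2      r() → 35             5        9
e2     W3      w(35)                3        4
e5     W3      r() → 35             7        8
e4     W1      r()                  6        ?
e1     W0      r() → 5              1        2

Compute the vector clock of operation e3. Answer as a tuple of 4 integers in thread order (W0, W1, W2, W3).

root op e2, invoked 3: fresh clock plus W3's own tick → (0, 0, 0, 1)
root op e4, invoked 6: fresh clock plus W1's own tick → (0, 1, 0, 0)
root op e1, invoked 1: fresh clock plus W0's own tick → (1, 0, 0, 0)
e5, invoked 7, takes VC(e2)=(0, 0, 0, 1) under max, adds 1 for W3 → (0, 0, 0, 2)
e3, invoked 5, takes VC(e2)=(0, 0, 0, 1) under max, adds 1 for W2 → (0, 0, 1, 1)
target: VC(e3) = (0, 0, 1, 1)

(0, 0, 1, 1)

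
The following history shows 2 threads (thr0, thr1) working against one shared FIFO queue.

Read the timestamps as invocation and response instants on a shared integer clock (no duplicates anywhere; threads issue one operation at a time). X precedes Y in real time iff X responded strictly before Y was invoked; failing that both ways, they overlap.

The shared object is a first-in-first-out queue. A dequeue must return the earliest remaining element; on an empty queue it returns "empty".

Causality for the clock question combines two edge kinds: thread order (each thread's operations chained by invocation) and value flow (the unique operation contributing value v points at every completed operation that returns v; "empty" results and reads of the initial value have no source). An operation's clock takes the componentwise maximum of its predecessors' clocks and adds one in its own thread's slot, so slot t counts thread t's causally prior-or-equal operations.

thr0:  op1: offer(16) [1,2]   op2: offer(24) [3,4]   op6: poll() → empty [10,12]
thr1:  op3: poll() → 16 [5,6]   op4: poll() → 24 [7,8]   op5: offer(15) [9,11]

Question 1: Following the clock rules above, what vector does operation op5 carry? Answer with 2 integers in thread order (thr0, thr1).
Answer: (2, 3)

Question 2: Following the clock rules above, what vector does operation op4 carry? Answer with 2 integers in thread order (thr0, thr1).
Answer: (2, 2)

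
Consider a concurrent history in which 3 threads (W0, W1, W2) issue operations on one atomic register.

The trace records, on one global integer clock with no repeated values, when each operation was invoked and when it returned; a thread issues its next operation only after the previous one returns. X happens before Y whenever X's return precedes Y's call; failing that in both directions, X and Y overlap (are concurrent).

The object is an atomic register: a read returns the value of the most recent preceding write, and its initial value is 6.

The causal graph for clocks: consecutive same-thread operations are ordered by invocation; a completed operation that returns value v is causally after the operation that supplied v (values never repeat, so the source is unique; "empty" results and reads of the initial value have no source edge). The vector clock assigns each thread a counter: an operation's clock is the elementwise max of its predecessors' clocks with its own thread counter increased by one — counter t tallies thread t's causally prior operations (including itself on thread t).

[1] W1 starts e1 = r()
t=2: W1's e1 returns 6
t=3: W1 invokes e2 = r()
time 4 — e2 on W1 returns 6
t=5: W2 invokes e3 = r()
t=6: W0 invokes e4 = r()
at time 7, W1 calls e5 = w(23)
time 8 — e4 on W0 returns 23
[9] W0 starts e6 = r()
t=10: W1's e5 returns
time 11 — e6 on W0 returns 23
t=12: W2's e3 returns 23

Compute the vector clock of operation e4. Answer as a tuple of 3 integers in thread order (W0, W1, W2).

e1 (invocation 1): nothing precedes it; W1's component alone gives (0, 1, 0)
invoked at 3, e2 merges VC(e1)=(0, 1, 0) and bumps W1's slot → (0, 2, 0)
invoked at 7, e5 merges VC(e2)=(0, 2, 0) and bumps W1's slot → (0, 3, 0)
invoked at 5, e3 merges VC(e5)=(0, 3, 0) and bumps W2's slot → (0, 3, 1)
invoked at 6, e4 merges VC(e5)=(0, 3, 0) and bumps W0's slot → (1, 3, 0)
invoked at 9, e6 merges VC(e4)=(1, 3, 0), VC(e5)=(0, 3, 0) and bumps W0's slot → (2, 3, 0)
target: VC(e4) = (1, 3, 0)

(1, 3, 0)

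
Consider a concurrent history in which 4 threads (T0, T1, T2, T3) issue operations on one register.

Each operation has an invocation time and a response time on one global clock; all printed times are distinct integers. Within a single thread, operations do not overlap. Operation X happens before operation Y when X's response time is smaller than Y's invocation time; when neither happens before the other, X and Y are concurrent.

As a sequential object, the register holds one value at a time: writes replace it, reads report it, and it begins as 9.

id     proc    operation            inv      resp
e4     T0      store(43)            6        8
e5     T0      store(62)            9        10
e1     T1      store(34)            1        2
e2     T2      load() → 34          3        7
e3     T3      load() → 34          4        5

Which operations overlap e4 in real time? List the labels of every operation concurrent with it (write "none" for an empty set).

overlap test against e4 [6,8]: concurrent iff the interval meets 6..8
e1 [1,2]: before
e2 [3,7]: concurrent
e3 [4,5]: before
e5 [9,10]: after

e2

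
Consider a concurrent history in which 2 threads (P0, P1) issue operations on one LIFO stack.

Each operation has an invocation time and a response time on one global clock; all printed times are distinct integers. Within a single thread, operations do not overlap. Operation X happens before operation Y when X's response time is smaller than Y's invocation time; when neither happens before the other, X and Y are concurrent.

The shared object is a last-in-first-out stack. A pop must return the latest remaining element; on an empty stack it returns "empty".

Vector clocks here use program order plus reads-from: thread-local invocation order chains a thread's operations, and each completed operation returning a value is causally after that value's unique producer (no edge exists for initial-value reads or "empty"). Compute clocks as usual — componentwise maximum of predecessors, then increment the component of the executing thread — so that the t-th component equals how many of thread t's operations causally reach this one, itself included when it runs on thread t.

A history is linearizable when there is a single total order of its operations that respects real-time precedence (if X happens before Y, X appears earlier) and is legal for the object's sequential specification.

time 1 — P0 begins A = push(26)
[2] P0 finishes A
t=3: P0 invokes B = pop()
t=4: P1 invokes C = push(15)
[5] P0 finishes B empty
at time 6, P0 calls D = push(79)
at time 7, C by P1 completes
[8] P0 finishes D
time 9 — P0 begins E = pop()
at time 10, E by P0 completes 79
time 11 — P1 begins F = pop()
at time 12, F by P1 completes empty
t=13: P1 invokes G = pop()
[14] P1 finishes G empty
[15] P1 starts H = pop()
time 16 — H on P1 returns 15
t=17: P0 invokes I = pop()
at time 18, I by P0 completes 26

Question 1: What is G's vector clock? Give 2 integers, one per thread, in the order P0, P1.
(0, 3)

C, invoked 4, has no incoming edges; only P1's bump applies → (0, 1)
A, invoked 1, has no incoming edges; only P0's bump applies → (1, 0)
invoked at 11, F merges VC(C)=(0, 1) and bumps P1's slot → (0, 2)
invoked at 3, B merges VC(A)=(1, 0) and bumps P0's slot → (2, 0)
invoked at 13, G merges VC(F)=(0, 2) and bumps P1's slot → (0, 3)
invoked at 6, D merges VC(B)=(2, 0) and bumps P0's slot → (3, 0)
invoked at 15, H merges VC(C)=(0, 1), VC(G)=(0, 3) and bumps P1's slot → (0, 4)
invoked at 9, E merges VC(D)=(3, 0) and bumps P0's slot → (4, 0)
invoked at 17, I merges VC(A)=(1, 0), VC(E)=(4, 0) and bumps P0's slot → (5, 0)
target: VC(G) = (0, 3)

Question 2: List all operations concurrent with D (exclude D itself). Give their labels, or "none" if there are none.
C

D runs from 6 to 8; window-overlapping ops are concurrent
A [1,2]: before
B [3,5]: before
C [4,7]: concurrent
E [9,10]: after
F [11,12]: after
G [13,14]: after
H [15,16]: after
I [17,18]: after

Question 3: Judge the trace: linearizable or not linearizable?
not linearizable

through event 4 a valid linearization exists; event 5 (B responding at time 5) ends that
the sole real-time-consistent order of 2 completed operations fails the LIFO stack replay
include/drop combinations of the 1 pending operation (C) were all tried; none helps
sample order A, B (pending dropped) stalls at step 2 — B pop() → empty has no legal effect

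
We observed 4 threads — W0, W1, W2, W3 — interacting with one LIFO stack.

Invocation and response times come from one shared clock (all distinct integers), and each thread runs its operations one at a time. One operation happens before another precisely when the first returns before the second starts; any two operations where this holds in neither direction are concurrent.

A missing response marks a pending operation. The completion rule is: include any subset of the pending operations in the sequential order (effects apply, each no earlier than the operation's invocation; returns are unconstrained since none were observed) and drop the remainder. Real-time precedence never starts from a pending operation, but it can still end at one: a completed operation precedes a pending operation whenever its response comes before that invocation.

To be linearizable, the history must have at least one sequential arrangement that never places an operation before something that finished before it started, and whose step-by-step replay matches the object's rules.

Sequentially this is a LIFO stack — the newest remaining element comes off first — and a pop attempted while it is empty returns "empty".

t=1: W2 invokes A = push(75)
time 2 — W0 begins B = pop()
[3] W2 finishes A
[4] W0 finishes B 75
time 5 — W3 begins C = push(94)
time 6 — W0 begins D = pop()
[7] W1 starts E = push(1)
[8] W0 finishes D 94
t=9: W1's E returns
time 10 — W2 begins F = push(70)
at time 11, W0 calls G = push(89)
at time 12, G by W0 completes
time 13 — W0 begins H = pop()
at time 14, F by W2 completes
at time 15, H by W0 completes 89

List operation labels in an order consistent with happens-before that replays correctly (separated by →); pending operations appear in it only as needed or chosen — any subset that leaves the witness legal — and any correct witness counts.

1. A push(75), leaving stack <75>
2. B pop() → 75, leaving stack <>
3. C push(94) (pending, included), leaving stack <94>
4. D pop() → 94, leaving stack <>
5. E push(1), leaving stack <1>
6. F push(70), leaving stack <1,70>
7. G push(89), leaving stack <1,70,89>
8. H pop() → 89, leaving stack <1,70>

A → B → C → D → E → F → G → H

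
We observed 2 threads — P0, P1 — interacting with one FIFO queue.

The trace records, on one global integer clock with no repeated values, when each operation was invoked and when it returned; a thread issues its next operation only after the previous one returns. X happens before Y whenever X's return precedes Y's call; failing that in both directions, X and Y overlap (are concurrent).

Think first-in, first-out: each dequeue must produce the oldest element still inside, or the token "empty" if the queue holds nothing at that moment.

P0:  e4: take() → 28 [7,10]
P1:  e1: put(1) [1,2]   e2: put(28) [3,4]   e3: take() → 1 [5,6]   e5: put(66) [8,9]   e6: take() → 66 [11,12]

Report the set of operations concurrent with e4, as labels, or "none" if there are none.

e5

overlap test against e4 [7,10]: concurrent iff the interval meets 7..10
e1 [1,2]: before
e2 [3,4]: before
e3 [5,6]: before
e5 [8,9]: concurrent
e6 [11,12]: after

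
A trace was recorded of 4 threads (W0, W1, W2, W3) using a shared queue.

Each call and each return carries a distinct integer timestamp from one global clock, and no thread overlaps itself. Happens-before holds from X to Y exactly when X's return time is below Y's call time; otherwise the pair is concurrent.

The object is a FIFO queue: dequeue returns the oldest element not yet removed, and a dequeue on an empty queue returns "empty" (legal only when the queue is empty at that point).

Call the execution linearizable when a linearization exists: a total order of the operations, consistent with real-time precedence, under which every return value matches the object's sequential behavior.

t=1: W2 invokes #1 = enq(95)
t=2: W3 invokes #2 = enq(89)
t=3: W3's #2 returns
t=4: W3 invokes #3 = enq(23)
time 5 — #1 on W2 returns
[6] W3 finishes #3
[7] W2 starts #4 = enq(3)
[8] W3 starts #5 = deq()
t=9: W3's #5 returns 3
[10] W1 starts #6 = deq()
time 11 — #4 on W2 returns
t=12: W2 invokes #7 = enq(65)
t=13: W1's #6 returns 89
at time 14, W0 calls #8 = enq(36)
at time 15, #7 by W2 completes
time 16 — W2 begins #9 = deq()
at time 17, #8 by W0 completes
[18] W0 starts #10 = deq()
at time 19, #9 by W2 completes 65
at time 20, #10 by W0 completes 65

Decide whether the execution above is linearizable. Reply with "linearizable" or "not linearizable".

already the first 9 events (up to #5's response at time 9) admit no linearization; the first 8 still do
no legal order exists: 3 real-time-consistent candidates over 4 completed queue operations, all rejected
every completion of the 1 pending operation (#4) was checked; none linearizes
take #1, #2, #3, #5 (pending dropped): step 4 already fails, because #5 deq() → 3 cannot occur there
take #2, #1, #3, #5 (pending dropped): step 4 already fails, because #5 deq() → 3 cannot occur there

not linearizable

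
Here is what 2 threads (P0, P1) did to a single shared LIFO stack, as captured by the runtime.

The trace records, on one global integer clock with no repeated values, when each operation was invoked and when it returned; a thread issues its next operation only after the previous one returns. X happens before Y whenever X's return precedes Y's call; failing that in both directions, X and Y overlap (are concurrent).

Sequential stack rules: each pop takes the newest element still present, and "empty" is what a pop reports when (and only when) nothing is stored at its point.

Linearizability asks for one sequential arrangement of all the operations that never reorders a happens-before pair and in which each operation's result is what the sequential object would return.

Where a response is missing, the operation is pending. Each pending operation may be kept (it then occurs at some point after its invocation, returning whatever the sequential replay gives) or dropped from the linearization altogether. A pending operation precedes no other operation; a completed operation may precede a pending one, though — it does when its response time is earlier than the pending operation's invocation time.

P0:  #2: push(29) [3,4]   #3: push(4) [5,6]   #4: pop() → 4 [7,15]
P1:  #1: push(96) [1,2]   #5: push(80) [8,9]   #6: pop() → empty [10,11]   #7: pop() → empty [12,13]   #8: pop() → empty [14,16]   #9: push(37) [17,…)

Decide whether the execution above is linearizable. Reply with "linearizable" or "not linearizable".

not linearizable

the violation lands at event 11, #6's response at time 11: events 1..10 linearize, events 1..11 do not
one real-time candidate order over the 5 completed operations — the LIFO stack replay rejects it
no escape via the 1 pending operation (#4): every completion choice fails
one such order, #1, #2, #3, #5, #6 (pending dropped), breaks at step 5 where #6 pop() → empty is illegal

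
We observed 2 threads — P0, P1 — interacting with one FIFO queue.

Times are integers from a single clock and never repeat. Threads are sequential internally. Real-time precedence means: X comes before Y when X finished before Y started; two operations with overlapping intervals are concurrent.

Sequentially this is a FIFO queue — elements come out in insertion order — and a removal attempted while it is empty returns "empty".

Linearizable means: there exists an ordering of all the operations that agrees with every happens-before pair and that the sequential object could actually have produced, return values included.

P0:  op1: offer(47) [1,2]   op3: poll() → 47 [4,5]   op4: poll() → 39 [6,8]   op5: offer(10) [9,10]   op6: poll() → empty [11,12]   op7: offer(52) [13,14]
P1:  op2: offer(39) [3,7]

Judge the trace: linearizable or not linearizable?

not linearizable

events 1..11 are fine; event 12 — the response of op6 at time 12 — makes the prefix non-linearizable
real-time-consistent orders of the 6 completed operations: 3 — all fail the FIFO queue replay
sample order op1, op2, op3, op4, op5, op6 stalls at step 6 — op6 poll() → empty has no legal effect
sample order op1, op3, op2, op4, op5, op6 stalls at step 6 — op6 poll() → empty has no legal effect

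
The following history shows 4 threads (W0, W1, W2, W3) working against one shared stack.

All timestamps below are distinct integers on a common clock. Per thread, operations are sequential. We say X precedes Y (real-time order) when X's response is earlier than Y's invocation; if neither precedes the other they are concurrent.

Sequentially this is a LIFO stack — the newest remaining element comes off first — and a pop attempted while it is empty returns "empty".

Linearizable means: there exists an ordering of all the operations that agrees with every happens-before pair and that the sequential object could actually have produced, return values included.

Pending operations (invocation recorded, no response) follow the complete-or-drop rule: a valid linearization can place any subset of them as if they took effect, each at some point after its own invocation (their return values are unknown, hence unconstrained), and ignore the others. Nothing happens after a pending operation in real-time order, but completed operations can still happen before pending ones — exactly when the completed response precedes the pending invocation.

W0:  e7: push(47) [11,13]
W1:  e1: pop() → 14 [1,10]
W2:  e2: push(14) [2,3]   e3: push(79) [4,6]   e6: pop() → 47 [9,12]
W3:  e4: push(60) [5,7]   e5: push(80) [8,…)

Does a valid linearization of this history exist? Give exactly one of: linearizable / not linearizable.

a witness: e2, e1, e3, e4, e5, e7, e6
step 1: e2 push(14) — stack <14>
step 2: e1 pop() → 14 — stack <>
step 3: e3 push(79) — stack <79>
step 4: e4 push(60) — stack <79,60>
step 5: e5 push(80) (pending, included) — stack <79,60,80>
step 6: e7 push(47) — stack <79,60,80,47>
step 7: e6 pop() → 47 — stack <79,60,80>

linearizable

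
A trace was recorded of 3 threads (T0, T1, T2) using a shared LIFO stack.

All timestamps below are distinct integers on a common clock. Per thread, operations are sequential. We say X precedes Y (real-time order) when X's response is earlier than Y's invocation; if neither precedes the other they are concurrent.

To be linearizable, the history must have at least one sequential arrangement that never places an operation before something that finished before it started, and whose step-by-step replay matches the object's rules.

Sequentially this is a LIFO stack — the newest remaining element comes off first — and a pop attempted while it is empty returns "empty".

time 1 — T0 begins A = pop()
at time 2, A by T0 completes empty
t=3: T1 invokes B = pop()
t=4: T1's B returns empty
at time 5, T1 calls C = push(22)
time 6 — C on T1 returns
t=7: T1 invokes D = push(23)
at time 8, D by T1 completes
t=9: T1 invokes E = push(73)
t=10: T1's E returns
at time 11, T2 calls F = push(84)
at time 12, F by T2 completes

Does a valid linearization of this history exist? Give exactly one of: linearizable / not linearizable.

witness order: A, B, C, D, E, F
step 1: A pop() → empty — stack <>
step 2: B pop() → empty — stack <>
step 3: C push(22) — stack <22>
step 4: D push(23) — stack <22,23>
step 5: E push(73) — stack <22,23,73>
step 6: F push(84) — stack <22,23,73,84>

linearizable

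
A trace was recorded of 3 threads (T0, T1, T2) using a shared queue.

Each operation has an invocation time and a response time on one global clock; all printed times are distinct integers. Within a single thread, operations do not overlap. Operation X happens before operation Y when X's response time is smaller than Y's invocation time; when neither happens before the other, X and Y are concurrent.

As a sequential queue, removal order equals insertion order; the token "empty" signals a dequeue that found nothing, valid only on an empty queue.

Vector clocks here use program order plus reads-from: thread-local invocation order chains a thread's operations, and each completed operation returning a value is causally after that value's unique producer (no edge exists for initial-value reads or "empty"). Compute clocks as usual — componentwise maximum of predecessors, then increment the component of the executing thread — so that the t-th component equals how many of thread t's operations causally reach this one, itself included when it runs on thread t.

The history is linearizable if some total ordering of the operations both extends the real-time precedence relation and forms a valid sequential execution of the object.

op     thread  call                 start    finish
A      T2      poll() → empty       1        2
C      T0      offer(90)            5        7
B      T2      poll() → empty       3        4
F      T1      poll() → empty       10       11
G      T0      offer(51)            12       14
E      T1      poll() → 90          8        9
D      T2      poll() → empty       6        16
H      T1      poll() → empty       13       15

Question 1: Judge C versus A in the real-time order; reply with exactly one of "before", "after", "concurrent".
after

C spans [5,7], A spans [1,2]
resp(A)=2 < inv(C)=5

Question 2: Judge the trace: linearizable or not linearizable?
linearizable

witness order: A, B, C, E, D, F, H, G
after step 1 (A poll() → empty): queue <>
after step 2 (B poll() → empty): queue <>
after step 3 (C offer(90)): queue <90>
after step 4 (E poll() → 90): queue <>
after step 5 (D poll() → empty): queue <>
after step 6 (F poll() → empty): queue <>
after step 7 (H poll() → empty): queue <>
after step 8 (G offer(51)): queue <51>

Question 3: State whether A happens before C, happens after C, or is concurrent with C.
before

A spans [1,2], C spans [5,7]
resp(A)=2 < inv(C)=5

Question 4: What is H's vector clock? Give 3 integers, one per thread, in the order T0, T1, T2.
(1, 3, 0)

invoked at 1, A has no predecessors; its own T2 bump gives (0, 0, 1)
invoked at 5, C has no predecessors; its own T0 bump gives (1, 0, 0)
invoked at 3, B merges VC(A)=(0, 0, 1) and bumps T2's slot → (0, 0, 2)
invoked at 8, E merges VC(C)=(1, 0, 0) and bumps T1's slot → (1, 1, 0)
invoked at 12, G merges VC(C)=(1, 0, 0) and bumps T0's slot → (2, 0, 0)
invoked at 6, D merges VC(B)=(0, 0, 2) and bumps T2's slot → (0, 0, 3)
invoked at 10, F merges VC(E)=(1, 1, 0) and bumps T1's slot → (1, 2, 0)
invoked at 13, H merges VC(F)=(1, 2, 0) and bumps T1's slot → (1, 3, 0)
target: VC(H) = (1, 3, 0)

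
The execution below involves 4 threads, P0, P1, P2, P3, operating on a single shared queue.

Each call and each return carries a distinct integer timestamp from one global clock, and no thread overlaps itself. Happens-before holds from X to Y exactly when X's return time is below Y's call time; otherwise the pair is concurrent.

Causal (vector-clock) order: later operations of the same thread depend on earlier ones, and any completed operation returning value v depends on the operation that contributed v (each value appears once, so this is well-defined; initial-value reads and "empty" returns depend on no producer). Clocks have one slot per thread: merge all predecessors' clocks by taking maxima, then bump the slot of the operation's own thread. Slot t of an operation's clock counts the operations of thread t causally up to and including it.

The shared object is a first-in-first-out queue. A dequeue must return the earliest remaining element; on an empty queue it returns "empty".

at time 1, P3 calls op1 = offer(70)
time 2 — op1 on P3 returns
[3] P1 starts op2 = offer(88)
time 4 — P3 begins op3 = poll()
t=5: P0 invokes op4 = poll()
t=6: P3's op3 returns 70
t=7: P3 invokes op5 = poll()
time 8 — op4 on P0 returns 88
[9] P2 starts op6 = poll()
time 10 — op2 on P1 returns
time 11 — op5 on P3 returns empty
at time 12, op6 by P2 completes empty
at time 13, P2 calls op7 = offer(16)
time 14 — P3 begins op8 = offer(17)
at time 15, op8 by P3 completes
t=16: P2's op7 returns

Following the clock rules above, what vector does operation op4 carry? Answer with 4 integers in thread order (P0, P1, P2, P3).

invoked at 1, op1 has no predecessors; its own P3 bump gives (0, 0, 0, 1)
invoked at 9, op6 has no predecessors; its own P2 bump gives (0, 0, 1, 0)
invoked at 3, op2 has no predecessors; its own P1 bump gives (0, 1, 0, 0)
invoked at 4, op3 merges VC(op1)=(0, 0, 0, 1) and bumps P3's slot → (0, 0, 0, 2)
invoked at 13, op7 merges VC(op6)=(0, 0, 1, 0) and bumps P2's slot → (0, 0, 2, 0)
invoked at 5, op4 merges VC(op2)=(0, 1, 0, 0) and bumps P0's slot → (1, 1, 0, 0)
invoked at 7, op5 merges VC(op3)=(0, 0, 0, 2) and bumps P3's slot → (0, 0, 0, 3)
invoked at 14, op8 merges VC(op5)=(0, 0, 0, 3) and bumps P3's slot → (0, 0, 0, 4)
target: VC(op4) = (1, 1, 0, 0)

(1, 1, 0, 0)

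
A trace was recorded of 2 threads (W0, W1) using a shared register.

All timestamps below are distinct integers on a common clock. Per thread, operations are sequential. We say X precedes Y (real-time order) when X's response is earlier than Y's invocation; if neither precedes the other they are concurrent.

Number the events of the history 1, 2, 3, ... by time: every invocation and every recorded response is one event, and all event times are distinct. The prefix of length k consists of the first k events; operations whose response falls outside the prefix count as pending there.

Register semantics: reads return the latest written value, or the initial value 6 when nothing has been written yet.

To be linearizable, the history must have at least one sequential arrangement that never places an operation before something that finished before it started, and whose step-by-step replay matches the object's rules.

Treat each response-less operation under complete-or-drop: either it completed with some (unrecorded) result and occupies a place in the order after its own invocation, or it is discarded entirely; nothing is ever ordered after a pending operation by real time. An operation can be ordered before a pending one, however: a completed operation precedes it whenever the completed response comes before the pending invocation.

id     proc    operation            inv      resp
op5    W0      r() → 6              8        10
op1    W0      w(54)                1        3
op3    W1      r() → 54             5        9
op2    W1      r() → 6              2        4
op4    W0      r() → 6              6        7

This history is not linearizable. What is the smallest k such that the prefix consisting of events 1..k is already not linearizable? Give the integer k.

one valid order for events 1..6 is op2, op1:
1. op2 r() → 6, leaving value 6
2. op1 w(54), leaving value 54
once event 7 joins (op4's response, time 7), exhaustive search finds no witness
every completion of the 1 pending operation (op3) was checked; none linearizes
e.g. op1, op2, op4 (pending dropped): illegal at step 2, since op2 r() → 6 cannot apply there
e.g. op2, op1, op4 (pending dropped): illegal at step 3, since op4 r() → 6 cannot apply there

7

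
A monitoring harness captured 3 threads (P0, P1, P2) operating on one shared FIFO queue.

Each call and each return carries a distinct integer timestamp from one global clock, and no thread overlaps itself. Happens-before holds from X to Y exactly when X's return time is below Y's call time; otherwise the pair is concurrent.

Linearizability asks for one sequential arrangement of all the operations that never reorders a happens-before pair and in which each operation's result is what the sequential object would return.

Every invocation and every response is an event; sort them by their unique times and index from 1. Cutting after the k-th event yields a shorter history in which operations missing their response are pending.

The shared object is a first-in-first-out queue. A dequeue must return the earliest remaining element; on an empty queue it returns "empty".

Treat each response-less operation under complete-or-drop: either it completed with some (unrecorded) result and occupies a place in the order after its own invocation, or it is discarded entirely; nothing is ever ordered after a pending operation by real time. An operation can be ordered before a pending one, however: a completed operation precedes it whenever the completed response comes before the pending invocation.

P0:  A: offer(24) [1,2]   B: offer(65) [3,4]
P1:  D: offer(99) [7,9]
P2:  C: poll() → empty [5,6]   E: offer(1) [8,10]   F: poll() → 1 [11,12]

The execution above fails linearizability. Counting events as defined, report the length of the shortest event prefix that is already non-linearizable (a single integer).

events 1..5 are linearizable; a witness order is A, B:
1. A offer(24), leaving queue <24>
2. B offer(65), leaving queue <24,65>
with event 6 included (C responding at time 6), all real-time-consistent orders fail
sample order A, B, C stalls at step 3 — C poll() → empty has no legal effect

6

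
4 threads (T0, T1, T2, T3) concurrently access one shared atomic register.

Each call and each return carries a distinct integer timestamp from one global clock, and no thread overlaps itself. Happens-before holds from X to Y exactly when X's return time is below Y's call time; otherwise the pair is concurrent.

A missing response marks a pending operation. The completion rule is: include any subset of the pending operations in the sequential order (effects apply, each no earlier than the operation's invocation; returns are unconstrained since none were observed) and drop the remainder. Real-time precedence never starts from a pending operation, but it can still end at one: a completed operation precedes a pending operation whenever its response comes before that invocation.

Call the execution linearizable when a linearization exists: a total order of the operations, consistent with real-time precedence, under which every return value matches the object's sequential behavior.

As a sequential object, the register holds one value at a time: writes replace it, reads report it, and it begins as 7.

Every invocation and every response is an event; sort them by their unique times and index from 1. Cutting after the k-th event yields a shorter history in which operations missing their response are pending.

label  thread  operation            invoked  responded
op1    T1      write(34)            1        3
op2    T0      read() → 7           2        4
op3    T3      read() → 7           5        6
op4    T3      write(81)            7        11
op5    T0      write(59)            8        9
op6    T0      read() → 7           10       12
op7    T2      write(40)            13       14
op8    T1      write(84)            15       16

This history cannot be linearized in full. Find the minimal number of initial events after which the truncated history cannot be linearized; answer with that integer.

events 1..5 are still linearizable — one witness is op2, op1:
step 1: op2 read() → 7 — value 7
step 2: op1 write(34) — value 34
once event 6 joins (op3's response, time 6), exhaustive search finds no witness
e.g. op1, op2, op3: illegal at step 2, since op2 read() → 7 cannot apply there
e.g. op2, op1, op3: illegal at step 3, since op3 read() → 7 cannot apply there

6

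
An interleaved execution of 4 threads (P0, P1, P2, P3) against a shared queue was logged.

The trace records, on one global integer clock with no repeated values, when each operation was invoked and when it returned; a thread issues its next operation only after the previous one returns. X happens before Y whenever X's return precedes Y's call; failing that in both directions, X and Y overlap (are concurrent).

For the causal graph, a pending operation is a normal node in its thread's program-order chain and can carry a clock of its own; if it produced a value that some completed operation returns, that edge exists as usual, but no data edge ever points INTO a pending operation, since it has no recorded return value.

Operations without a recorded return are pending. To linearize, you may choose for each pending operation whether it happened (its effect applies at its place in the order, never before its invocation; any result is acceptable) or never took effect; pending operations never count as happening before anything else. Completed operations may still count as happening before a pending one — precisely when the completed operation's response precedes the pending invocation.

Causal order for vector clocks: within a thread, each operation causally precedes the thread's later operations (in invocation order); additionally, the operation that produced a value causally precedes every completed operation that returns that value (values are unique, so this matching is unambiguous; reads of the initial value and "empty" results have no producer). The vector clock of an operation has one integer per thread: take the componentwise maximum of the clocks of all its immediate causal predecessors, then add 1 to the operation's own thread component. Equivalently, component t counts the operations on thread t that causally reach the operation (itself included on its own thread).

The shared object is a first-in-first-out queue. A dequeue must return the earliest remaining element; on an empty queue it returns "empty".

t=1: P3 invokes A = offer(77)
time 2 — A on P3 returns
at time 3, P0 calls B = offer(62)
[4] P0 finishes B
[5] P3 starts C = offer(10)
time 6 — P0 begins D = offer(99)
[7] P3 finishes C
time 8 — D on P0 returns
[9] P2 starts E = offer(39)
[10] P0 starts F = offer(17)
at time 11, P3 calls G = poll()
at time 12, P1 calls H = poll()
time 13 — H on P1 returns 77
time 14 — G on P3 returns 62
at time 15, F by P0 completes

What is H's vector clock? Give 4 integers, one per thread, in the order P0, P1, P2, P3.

root op A, invoked 1: fresh clock plus P3's own tick → (0, 0, 0, 1)
root op E, invoked 9: fresh clock plus P2's own tick → (0, 0, 1, 0)
root op B, invoked 3: fresh clock plus P0's own tick → (1, 0, 0, 0)
from VC(A)=(0, 0, 0, 1), C (invoked 5) maxes components and bumps P3 → (0, 0, 0, 2)
from VC(A)=(0, 0, 0, 1), H (invoked 12) maxes components and bumps P1 → (0, 1, 0, 1)
from VC(B)=(1, 0, 0, 0), D (invoked 6) maxes components and bumps P0 → (2, 0, 0, 0)
from VC(D)=(2, 0, 0, 0), F (invoked 10) maxes components and bumps P0 → (3, 0, 0, 0)
from VC(B)=(1, 0, 0, 0), VC(C)=(0, 0, 0, 2), G (invoked 11) maxes components and bumps P3 → (1, 0, 0, 3)
target: VC(H) = (0, 1, 0, 1)

(0, 1, 0, 1)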